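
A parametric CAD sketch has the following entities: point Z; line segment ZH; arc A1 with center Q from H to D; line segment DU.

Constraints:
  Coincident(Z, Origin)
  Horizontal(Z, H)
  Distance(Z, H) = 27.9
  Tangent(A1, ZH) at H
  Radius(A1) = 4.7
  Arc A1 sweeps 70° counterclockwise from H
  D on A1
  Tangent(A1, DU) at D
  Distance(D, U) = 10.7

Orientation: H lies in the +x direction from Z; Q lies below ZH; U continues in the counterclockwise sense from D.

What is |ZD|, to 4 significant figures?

23.69

A1 meets ZH tangentially, so QH is at right angles to ZH, so Q = H + (0, -4.7) = (27.90, -4.700). On A1, H sits at bearing 90° from Q; a 70° counterclockwise sweep puts D at bearing 160°, so D = Q + 4.7·(cos 160°, sin 160°) = (23.48, -3.093). Then |ZD| = |D − Z| = 23.69.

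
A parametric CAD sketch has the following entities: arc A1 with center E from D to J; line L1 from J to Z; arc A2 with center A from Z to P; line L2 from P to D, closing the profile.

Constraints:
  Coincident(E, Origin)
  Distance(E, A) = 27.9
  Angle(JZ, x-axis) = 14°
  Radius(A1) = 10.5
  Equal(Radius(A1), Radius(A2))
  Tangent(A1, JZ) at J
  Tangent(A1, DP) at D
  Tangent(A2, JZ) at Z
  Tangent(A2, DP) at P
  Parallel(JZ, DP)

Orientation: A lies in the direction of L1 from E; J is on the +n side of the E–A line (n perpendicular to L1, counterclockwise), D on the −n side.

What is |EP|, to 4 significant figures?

29.81

Tangency of A1 to both parallel lines with radius 10.5 puts J and D at E ± 10.5·n: J = (-2.540, 10.19), D = (2.540, -10.19). Equal radii place Z and P the same way about A: Z = A + 10.5·n = (24.53, 16.94), P = A − 10.5·n = (29.61, -3.438). Then |EP| = |P − E| = 29.81.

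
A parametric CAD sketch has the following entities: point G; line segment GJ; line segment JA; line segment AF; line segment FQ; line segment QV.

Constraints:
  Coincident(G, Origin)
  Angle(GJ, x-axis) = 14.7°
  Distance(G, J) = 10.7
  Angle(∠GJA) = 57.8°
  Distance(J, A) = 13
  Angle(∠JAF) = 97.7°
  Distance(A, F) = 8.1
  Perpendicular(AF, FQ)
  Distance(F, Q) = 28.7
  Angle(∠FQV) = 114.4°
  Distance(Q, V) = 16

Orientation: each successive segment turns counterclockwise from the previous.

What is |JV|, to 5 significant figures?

22.920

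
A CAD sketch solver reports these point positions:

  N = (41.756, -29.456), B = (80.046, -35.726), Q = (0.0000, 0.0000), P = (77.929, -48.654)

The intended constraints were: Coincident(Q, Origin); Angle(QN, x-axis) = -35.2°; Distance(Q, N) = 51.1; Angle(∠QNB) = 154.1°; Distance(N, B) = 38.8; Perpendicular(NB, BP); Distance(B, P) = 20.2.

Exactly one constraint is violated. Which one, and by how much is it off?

Distance(B, P) = 20.2 — off by 7.10.

Q = (0.00, 0.00) ✓; QN at -35.20° ✓; |QN| = 51.10 ✓; ∠QNB = 154.1° ✓; |NB| = 38.80 ✓; ∠(NB, BP) = 90.00° ✓; |BP| = 13.10 ✗.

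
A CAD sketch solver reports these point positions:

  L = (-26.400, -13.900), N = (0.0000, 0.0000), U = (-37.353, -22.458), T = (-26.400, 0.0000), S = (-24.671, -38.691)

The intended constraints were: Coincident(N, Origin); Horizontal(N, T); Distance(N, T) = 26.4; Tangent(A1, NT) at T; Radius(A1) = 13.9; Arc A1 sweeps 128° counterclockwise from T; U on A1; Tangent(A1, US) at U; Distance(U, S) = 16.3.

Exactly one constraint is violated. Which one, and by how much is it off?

Distance(U, S) = 16.3 — off by 4.30.

N = (0.00, 0.00) ✓; N.y = 0.00, T.y = 0.00 ✓; |NT| = 26.40 ✓; ∠(LT, TN) = 90.00° ✓; |LT| = 13.90 ✓; bearing(L→U) − bearing(L→T) = 128.0° ✓; |LU| = 13.90 ✓; ∠(LU, US) = 90.00° ✓; |US| = 20.60 ✗.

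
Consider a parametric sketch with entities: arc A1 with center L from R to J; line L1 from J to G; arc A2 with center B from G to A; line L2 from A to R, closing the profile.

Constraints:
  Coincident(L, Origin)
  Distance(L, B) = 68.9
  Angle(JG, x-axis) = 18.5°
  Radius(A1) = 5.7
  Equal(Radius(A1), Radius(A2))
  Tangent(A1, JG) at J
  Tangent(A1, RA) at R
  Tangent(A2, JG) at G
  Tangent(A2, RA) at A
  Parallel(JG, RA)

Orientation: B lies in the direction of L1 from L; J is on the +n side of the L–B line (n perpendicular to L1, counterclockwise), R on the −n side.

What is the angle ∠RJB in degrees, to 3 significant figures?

85.3°

L is at the origin and B lies 68.9 along u from L, so B = 68.9·u = (65.3, 21.9). Tangency of A1 to both parallel lines with radius 5.7 puts J and R at L ± 5.7·n: J = (-1.81, 5.41), R = (1.81, -5.41). Then cos ∠RJB = JR·JB / (|JR||JB|), giving 85.3°.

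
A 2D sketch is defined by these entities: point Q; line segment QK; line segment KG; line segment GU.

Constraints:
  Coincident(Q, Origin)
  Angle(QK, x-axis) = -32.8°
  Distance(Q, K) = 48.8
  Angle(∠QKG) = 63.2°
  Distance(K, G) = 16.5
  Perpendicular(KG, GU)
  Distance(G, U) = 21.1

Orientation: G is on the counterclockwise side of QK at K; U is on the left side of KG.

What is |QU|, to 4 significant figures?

23.12

∠QKG = 63.2°, so KG runs at -32.8° + (180° − 63.2°) = 84.00° from the x-axis; with |KG| = 16.5, G = K + 16.5·(cos 84.00°, sin 84.00°) = (42.74, -10.03). KG is perpendicular to GU; with |GU| = 21.1 on the left of KG, U = G + 21.1·(-0.9945, 0.1045) = (21.76, -7.820). Then |QU| = |U − Q| = 23.12.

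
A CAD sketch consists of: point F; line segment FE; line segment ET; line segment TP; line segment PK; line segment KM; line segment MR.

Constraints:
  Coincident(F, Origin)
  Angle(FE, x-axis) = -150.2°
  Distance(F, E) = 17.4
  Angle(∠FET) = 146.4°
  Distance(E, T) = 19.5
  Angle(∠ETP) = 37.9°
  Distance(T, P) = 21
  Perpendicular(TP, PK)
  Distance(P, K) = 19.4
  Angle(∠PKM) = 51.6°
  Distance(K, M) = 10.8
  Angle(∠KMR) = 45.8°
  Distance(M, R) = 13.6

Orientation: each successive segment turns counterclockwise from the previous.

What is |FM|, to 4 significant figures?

20.21

F is at the origin; FE runs at -150.2° with length 17.4, so E = (-15.10, -8.647). ∠FET = 146.4° gives ET at -116.6° from the x-axis; with |ET| = 19.5, T = (-23.83, -26.08). ∠ETP = 37.9° gives TP at 25.50° from the x-axis; with |TP| = 21.0, P = (-4.876, -17.04). TP is perpendicular to PK, so PK runs at 115.5°; with |PK| = 19.4, K = (-13.23, 0.4675). ∠PKM = 51.6° gives KM at -116.1° from the x-axis; with |KM| = 10.8, M = (-17.98, -9.231). Then |FM| = |M − F| = 20.21.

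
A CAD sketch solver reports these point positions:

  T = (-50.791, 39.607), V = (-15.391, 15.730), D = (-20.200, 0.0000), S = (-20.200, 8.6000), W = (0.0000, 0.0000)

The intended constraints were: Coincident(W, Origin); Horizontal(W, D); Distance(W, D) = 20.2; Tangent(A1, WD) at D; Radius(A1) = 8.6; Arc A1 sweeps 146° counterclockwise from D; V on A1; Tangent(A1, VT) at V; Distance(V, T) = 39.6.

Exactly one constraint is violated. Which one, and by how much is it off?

Distance(V, T) = 39.6 — off by 3.10.

W = (0.00, 0.00) ✓; W.y = 0.00, D.y = 0.00 ✓; |WD| = 20.20 ✓; ∠(SD, DW) = 90.00° ✓; |SD| = 8.600 ✓; bearing(S→V) − bearing(S→D) = 146.0° ✓; |SV| = 8.600 ✓; ∠(SV, VT) = 90.00° ✓; |VT| = 42.70 ✗.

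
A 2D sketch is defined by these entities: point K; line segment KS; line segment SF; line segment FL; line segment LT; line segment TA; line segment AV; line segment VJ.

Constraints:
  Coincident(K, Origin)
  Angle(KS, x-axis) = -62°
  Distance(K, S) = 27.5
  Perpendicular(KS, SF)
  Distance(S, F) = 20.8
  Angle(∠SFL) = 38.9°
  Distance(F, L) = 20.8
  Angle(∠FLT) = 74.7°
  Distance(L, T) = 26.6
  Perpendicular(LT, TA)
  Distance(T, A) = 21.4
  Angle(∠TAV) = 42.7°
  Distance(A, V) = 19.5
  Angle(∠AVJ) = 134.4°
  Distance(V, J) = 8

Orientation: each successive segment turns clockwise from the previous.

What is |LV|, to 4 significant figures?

15.13

K is at the origin; KS runs at -62.0° with length 27.5, so S = (12.91, -24.28). The perpendicularity gives SF at right angles to KS, so SF runs at -152.0°; with |SF| = 20.8, F = (-5.455, -34.05). ∠SFL = 38.9° gives FL at 66.90° from the x-axis; with |FL| = 20.8, L = (2.706, -14.91). ∠FLT = 74.7° gives LT at -38.40° from the x-axis; with |LT| = 26.6, T = (23.55, -31.44). The perpendicularity gives TA at right angles to LT, so TA runs at -128.4°; with |TA| = 21.4, A = (10.26, -48.21). ∠TAV = 42.7° gives AV at 94.30° from the x-axis; with |AV| = 19.5, V = (8.797, -28.76). Then |LV| = |V − L| = 15.13.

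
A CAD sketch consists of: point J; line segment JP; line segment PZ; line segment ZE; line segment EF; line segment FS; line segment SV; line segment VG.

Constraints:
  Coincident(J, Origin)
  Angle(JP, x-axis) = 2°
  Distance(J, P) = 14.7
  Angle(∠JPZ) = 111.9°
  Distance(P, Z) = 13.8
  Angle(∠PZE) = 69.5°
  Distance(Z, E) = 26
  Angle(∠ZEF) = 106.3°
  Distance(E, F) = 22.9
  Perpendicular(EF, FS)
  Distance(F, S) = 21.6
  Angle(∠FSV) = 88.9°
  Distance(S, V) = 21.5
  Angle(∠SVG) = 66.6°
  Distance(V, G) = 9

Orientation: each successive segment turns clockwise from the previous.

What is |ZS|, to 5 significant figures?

30.383

∠ZEF = 106.3° gives EF at 109.70° from the x-axis; with |EF| = 22.9, F = (-13.392, 7.9140). The perpendicularity gives FS at right angles to EF, so FS runs at 19.700°; with |FS| = 21.6, S = (6.9440, 15.195). Then |ZS| = |S − Z| = 30.383.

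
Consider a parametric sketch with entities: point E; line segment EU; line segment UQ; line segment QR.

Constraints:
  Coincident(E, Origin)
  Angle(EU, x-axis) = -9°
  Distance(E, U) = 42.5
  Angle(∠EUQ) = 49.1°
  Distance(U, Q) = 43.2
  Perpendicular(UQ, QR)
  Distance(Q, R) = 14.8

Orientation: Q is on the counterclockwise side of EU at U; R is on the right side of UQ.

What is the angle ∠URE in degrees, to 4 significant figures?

52.95°

E is at the origin; EU runs at -9.0° with length 42.5, so U = 42.5·(cos -9.0°, sin -9.0°) = (41.98, -6.648). ∠EUQ = 49.1°, so UQ runs at -9.0° + (180° − 49.1°) = 121.9° from the x-axis; with |UQ| = 43.2, Q = U + 43.2·(cos 121.9°, sin 121.9°) = (19.15, 30.03). The perpendicularity gives QR at right angles to UQ; with |QR| = 14.8 on the right of UQ, R = Q + 14.8·(0.8490, 0.5284) = (31.71, 37.85). Then cos ∠URE = RU·RE / (|RU||RE|), giving 52.95°.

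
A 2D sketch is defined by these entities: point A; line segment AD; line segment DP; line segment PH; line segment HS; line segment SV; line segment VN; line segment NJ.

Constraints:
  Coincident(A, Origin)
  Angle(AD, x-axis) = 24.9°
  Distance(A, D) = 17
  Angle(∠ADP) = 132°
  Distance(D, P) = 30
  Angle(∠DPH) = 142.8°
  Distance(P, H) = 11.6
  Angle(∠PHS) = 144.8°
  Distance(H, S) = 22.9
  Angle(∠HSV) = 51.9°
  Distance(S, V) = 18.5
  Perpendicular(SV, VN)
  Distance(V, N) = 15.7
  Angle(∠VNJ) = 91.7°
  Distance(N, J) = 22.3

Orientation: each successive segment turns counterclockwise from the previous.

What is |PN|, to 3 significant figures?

8.80

A is at the origin; AD runs at 24.9° with length 17.0, so D = (15.4, 7.16). ∠ADP = 132.0° gives DP at 72.9° from the x-axis; with |DP| = 30.0, P = (24.2, 35.8). ∠DPH = 142.8° gives PH at 110° from the x-axis; with |PH| = 11.6, H = (20.3, 46.7). ∠PHS = 144.8° gives HS at 145° from the x-axis; with |HS| = 22.9, S = (1.43, 59.8). ∠HSV = 51.9° gives SV at -86.6° from the x-axis; with |SV| = 18.5, V = (2.52, 41.3). SV is perpendicular to VN, so VN runs at 3.40°; with |VN| = 15.7, N = (18.2, 42.2). Then |PN| = |N − P| = 8.80.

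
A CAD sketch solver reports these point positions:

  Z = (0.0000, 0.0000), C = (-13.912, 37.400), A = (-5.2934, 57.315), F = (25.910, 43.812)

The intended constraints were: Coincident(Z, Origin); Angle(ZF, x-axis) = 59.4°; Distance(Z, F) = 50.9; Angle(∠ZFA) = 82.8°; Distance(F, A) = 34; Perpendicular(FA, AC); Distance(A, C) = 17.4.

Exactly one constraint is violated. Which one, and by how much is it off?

Distance(A, C) = 17.4 — off by 4.30.

Z = (0.00, 0.00) ✓; ZF at 59.40° ✓; |ZF| = 50.90 ✓; ∠ZFA = 82.80° ✓; |FA| = 34.00 ✓; ∠(FA, AC) = 90.00° ✓; |AC| = 21.70 ✗.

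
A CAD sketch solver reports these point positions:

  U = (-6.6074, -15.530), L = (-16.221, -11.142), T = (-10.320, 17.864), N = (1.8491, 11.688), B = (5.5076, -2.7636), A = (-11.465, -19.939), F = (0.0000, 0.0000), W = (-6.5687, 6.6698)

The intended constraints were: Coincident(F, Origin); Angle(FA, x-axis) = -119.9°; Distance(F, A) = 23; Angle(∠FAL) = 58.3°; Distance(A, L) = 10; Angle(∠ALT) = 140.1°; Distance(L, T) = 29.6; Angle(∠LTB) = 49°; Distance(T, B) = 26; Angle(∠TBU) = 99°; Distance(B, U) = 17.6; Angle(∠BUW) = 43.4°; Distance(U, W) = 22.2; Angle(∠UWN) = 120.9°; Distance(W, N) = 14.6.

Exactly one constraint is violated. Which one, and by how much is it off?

Distance(W, N) = 14.6 — off by 4.80.

F = (0.00, 0.00) ✓; FA at -119.9° ✓; |FA| = 23.00 ✓; ∠FAL = 58.30° ✓; |AL| = 10.00 ✓; ∠ALT = 140.1° ✓; |LT| = 29.60 ✓; ∠LTB = 49.00° ✓; |TB| = 26.00 ✓; ∠TBU = 99.00° ✓; |BU| = 17.60 ✓; ∠BUW = 43.40° ✓; |UW| = 22.20 ✓; ∠UWN = 120.9° ✓; |WN| = 9.800 ✗.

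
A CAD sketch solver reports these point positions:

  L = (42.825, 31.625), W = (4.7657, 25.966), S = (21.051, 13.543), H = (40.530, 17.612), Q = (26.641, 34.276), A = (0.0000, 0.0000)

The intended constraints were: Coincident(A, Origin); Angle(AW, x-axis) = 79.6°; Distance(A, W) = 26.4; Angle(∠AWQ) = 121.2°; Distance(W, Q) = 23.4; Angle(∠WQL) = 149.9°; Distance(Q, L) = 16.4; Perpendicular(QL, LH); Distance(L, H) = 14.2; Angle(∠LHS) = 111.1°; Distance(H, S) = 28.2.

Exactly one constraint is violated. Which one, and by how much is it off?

Distance(H, S) = 28.2 — off by 8.30.

A = (0.00, 0.00) ✓; AW at 79.60° ✓; |AW| = 26.40 ✓; ∠AWQ = 121.2° ✓; |WQ| = 23.40 ✓; ∠WQL = 149.9° ✓; |QL| = 16.40 ✓; ∠(QL, LH) = 90.00° ✓; |LH| = 14.20 ✓; ∠LHS = 111.1° ✓; |HS| = 19.90 ✗.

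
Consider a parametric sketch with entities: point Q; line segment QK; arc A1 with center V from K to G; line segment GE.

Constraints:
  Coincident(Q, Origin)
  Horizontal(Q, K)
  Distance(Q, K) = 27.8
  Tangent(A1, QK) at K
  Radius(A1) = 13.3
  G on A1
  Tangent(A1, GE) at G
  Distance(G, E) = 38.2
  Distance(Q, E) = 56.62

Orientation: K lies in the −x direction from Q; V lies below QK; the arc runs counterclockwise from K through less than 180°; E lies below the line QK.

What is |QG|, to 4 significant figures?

44.09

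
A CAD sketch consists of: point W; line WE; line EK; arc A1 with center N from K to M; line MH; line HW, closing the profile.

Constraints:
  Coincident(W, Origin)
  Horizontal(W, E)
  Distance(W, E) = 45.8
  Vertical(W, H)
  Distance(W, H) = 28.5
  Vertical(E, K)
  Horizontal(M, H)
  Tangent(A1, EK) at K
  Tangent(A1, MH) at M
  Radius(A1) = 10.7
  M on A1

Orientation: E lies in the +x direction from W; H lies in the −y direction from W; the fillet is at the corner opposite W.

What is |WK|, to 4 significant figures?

49.14

W is at the origin; W and E share the same y with |WE| = 45.8 and E on the +x side, so E = (45.80, 0.000). W and H share the same x with |WH| = 28.5 and H on the −y side, so H = (0.000, -28.50). The virtual corner opposite W is at (45.80, -28.50). A1 meets EK tangentially, so NK is at right angles to EK and since A1 is tangent to MH there, NM ⟂ MH, with radius 10.7, so the center N sits 10.7 in from both sides at N = (35.10, -17.80). That places the tangent points at K = (45.80, -17.80) on EK and M = (35.10, -28.50) on MH. Then |WK| = |K − W| = 49.14.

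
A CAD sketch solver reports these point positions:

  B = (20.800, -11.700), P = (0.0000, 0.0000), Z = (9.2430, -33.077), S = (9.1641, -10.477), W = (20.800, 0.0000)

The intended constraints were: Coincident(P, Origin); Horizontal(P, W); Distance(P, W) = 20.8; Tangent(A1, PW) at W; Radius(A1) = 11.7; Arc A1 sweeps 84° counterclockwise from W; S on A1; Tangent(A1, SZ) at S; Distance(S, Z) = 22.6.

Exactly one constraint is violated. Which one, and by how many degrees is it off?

Tangent(A1, SZ) at S — off by 6.20°.

P = (0.00, 0.00) ✓; P.y = 0.00, W.y = 0.00 ✓; |PW| = 20.80 ✓; ∠(BW, WP) = 90.00° ✓; |BW| = 11.70 ✓; bearing(B→S) − bearing(B→W) = 84.00° ✓; |BS| = 11.70 ✓; ∠(BS, SZ) = 83.80° ✗; |SZ| = 22.60 ✓.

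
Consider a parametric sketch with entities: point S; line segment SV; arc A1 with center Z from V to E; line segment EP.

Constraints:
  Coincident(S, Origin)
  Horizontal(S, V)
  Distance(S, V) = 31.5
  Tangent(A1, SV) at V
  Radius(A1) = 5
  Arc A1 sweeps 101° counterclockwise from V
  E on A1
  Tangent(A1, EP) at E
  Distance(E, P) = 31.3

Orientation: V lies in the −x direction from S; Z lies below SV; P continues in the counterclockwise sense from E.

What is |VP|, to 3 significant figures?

36.7

On A1, V sits at bearing 90° from Z; a 101° counterclockwise sweep puts E at bearing 191°, so E = Z + 5.0·(cos 191°, sin 191°) = (-36.4, -5.95). Since A1 is tangent to EP there, ZE ⟂ EP, so EP runs along (−sin 191°, cos 191°); with |EP| = 31.3, P = (-30.4, -36.7). Then |VP| = |P − V| = 36.7.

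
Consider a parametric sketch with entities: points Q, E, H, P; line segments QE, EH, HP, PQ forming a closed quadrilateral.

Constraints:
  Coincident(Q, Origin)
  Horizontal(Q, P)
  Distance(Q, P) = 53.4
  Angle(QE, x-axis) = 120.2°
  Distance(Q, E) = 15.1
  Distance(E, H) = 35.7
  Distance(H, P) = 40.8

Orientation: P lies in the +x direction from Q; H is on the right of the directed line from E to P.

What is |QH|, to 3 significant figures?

21.0

Q is at the origin; QP is horizontal with |QP| = 53.4 and P in +x, so P = (53.4, 0). QE runs at 120.2° with |QE| = 15.1, so E = (-7.60, 13.1). H is determined by |EH| = 35.7 and |HP| = 40.8 together: it lies at the intersection of circle(E, 35.7) and circle(P, 40.8). With |EP| = 62.4, the foot of the radical line on EP is 28.1 from E and the perpendicular offset is √(35.7² − 28.1²) = 22.1. Taking the right-of-EP solution: H = (15.2, -14.4).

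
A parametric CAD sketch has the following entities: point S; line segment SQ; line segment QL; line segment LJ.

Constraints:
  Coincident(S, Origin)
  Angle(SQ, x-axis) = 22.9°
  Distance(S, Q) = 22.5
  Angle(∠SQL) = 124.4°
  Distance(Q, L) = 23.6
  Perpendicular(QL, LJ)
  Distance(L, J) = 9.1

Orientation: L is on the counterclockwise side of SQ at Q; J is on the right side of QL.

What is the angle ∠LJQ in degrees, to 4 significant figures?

68.91°

S is at the origin; SQ runs at 22.9° with length 22.5, so Q = 22.5·(cos 22.9°, sin 22.9°) = (20.73, 8.755). ∠SQL = 124.4°, so QL runs at 22.9° + (180° − 124.4°) = 78.50° from the x-axis; with |QL| = 23.6, L = Q + 23.6·(cos 78.50°, sin 78.50°) = (25.43, 31.88). The perpendicularity gives LJ at right angles to QL; with |LJ| = 9.1 on the right of QL, J = L + 9.1·(0.9799, -0.1994) = (34.35, 30.07). Then cos ∠LJQ = JL·JQ / (|JL||JQ|), giving 68.91°.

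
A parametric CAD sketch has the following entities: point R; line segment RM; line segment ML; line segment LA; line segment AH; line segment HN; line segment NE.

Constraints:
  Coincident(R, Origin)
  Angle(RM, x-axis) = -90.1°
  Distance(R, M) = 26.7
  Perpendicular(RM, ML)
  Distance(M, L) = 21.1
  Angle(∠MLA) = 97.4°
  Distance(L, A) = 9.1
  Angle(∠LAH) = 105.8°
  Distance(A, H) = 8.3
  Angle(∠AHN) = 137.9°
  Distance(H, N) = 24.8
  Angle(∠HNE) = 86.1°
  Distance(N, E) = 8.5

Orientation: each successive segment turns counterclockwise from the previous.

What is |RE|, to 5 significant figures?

30.775

R is at the origin; RM runs at -90.1° with length 26.7, so M = (-0.046600, -26.700). RM ⟂ ML, so ML runs at -0.10000°; with |ML| = 21.1, L = (21.053, -26.737). ∠MLA = 97.4° gives LA at 82.500° from the x-axis; with |LA| = 9.1, A = (22.241, -17.715). ∠LAH = 105.8° gives AH at 156.70° from the x-axis; with |AH| = 8.3, H = (14.618, -14.432). ∠AHN = 137.9° gives HN at -161.20° from the x-axis; with |HN| = 24.8, N = (-8.8589, -22.424). ∠HNE = 86.1° gives NE at -67.300° from the x-axis; with |NE| = 8.5, E = (-5.5786, -30.265). Then |RE| = |E − R| = 30.775.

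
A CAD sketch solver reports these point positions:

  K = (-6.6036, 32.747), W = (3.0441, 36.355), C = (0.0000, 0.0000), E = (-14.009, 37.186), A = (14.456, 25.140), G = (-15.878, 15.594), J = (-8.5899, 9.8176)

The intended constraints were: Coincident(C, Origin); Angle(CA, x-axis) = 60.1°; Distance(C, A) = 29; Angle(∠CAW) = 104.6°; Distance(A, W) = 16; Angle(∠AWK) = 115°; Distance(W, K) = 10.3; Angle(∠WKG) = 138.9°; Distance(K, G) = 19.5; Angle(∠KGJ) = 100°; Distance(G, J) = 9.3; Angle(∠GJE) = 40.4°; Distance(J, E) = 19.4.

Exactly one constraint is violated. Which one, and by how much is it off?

Distance(J, E) = 19.4 — off by 8.50.

C = (0.00, 0.00) ✓; CA at 60.10° ✓; |CA| = 29.00 ✓; ∠CAW = 104.6° ✓; |AW| = 16.00 ✓; ∠AWK = 115.0° ✓; |WK| = 10.30 ✓; ∠WKG = 138.9° ✓; |KG| = 19.50 ✓; ∠KGJ = 100.0° ✓; |GJ| = 9.300 ✓; ∠GJE = 40.40° ✓; |JE| = 27.90 ✗.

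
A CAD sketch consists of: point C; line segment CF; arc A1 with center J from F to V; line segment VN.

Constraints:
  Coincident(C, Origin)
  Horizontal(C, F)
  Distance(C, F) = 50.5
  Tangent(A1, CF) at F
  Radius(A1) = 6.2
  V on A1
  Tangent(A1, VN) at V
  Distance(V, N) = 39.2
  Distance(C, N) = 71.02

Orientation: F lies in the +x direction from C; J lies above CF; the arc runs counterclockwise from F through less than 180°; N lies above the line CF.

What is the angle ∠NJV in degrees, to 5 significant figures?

81.012°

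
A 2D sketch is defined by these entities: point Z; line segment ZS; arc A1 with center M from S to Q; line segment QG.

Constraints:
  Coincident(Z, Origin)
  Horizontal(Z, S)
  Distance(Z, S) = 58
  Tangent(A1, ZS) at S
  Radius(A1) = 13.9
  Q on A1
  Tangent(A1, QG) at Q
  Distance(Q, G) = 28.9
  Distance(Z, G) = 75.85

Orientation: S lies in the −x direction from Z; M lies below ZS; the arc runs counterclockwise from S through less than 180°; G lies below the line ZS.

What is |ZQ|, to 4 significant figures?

73.43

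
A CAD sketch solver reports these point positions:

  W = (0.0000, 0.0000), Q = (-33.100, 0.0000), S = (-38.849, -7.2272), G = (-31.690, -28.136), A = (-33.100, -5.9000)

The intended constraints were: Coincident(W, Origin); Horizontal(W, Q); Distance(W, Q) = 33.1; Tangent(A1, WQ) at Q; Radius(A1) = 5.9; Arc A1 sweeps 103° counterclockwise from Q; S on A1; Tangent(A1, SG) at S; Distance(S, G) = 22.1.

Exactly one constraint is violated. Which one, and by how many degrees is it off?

Tangent(A1, SG) at S — off by 5.90°.

W = (0.00, 0.00) ✓; W.y = 0.00, Q.y = 0.00 ✓; |WQ| = 33.10 ✓; ∠(AQ, QW) = 90.00° ✓; |AQ| = 5.900 ✓; bearing(A→S) − bearing(A→Q) = 103.0° ✓; |AS| = 5.900 ✓; ∠(AS, SG) = 84.10° ✗; |SG| = 22.10 ✓.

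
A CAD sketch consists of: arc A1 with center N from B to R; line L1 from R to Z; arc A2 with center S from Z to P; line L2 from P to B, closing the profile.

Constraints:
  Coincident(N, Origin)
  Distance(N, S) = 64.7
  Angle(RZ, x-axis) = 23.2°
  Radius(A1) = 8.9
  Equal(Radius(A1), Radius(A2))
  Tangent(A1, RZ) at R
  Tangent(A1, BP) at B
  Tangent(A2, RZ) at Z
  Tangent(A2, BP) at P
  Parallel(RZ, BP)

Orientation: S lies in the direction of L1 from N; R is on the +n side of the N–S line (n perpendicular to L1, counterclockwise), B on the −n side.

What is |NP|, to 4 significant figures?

65.31

Tangency of A1 to both parallel lines with radius 8.9 puts R and B at N ± 8.9·n: R = (-3.506, 8.180), B = (3.506, -8.180). Equal radii place Z and P the same way about S: Z = S + 8.9·n = (55.96, 33.67), P = S − 8.9·n = (62.97, 17.31). Then |NP| = |P − N| = 65.31.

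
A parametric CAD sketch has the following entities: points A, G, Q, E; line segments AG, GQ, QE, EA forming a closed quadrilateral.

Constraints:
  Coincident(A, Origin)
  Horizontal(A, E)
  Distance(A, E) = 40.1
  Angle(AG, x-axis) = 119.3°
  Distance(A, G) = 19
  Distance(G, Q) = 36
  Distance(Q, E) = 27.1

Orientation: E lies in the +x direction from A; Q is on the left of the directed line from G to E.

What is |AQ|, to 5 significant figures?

34.908

A is at the origin; A and E share the same y with |AE| = 40.1 and E in +x, so E = (40.1, 0). AG runs at 119.3° with |AG| = 19.0, so G = (-9.2983, 16.569). Q is determined by |GQ| = 36.0 and |QE| = 27.1 together: it lies at the intersection of circle(G, 36.0) and circle(E, 27.1). With |GE| = 52.103, the foot of the radical line on GE is 31.441 from G and the perpendicular offset is √(36.0² − 31.441²) = 17.535. Taking the left-of-GE solution: Q = (26.087, 23.196).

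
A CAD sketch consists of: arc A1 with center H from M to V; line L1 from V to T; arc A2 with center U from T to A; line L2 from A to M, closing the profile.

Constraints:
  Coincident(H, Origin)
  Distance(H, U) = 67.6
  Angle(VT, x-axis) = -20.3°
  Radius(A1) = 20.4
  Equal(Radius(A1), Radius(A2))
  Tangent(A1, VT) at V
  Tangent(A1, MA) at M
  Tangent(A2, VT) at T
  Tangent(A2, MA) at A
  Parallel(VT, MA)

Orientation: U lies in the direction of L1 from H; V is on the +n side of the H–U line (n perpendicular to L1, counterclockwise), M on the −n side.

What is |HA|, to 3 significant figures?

70.6

The slot axis is L1's direction at -20.3°, so u = (cos -20.3°, sin -20.3°) = (0.938, -0.347) and n = (−sin -20.3°, cos -20.3°) = (0.347, 0.938). H is at the origin and U lies 67.6 along u from H, so U = 67.6·u = (63.4, -23.5). Tangency of A1 to both parallel lines with radius 20.4 puts V and M at H ± 20.4·n: V = (7.08, 19.1), M = (-7.08, -19.1). Equal radii place T and A the same way about U: T = U + 20.4·n = (70.5, -4.32), A = U − 20.4·n = (56.3, -42.6). Then |HA| = |A − H| = 70.6.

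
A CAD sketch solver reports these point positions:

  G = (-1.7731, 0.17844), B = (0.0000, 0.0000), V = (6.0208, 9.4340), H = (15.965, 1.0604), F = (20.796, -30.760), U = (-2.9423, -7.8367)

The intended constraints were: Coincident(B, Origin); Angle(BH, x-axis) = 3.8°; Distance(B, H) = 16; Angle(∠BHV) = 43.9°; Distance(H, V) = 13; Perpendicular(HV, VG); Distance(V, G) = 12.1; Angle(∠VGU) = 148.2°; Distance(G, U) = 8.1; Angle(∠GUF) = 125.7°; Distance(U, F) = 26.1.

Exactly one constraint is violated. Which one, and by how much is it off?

Distance(U, F) = 26.1 — off by 6.90.

B = (0.00, 0.00) ✓; BH at 3.800° ✓; |BH| = 16.00 ✓; ∠BHV = 43.90° ✓; |HV| = 13.00 ✓; ∠(HV, VG) = 90.00° ✓; |VG| = 12.10 ✓; ∠VGU = 148.2° ✓; |GU| = 8.100 ✓; ∠GUF = 125.7° ✓; |UF| = 33.00 ✗.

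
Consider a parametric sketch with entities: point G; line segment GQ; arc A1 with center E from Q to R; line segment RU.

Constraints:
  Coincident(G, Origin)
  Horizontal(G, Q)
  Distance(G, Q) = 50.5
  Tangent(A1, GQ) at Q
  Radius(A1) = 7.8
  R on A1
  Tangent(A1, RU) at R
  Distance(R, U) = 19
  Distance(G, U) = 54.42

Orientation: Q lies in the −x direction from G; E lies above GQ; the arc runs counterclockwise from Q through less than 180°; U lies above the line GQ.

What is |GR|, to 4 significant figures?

43.87

Checks: |EQ| = 7.800 ✓; |ER| = 7.800 ✓; ∠(ER, RU) = 90.00° ✓; |RU| = 19.00 ✓; |GU| = 54.42 ✓.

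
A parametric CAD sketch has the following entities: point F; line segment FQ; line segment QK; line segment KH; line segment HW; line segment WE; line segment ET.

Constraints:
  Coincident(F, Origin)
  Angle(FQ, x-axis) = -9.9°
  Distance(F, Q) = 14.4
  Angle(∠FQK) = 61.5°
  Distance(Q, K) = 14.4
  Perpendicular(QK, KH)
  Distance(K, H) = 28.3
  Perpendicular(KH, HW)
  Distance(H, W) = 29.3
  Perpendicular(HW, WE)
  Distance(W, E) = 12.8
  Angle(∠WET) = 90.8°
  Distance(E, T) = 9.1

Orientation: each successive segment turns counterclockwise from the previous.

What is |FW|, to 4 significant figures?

26.81

F is at the origin; FQ runs at -9.9° with length 14.4, so Q = (14.19, -2.476). ∠FQK = 61.5° gives QK at 108.6° from the x-axis; with |QK| = 14.4, K = (9.593, 11.17). QK ⟂ KH, so KH runs at -161.4°; with |KH| = 28.3, H = (-17.23, 2.146). KH is perpendicular to HW, so HW runs at -71.40°; with |HW| = 29.3, W = (-7.884, -25.62). Then |FW| = |W − F| = 26.81.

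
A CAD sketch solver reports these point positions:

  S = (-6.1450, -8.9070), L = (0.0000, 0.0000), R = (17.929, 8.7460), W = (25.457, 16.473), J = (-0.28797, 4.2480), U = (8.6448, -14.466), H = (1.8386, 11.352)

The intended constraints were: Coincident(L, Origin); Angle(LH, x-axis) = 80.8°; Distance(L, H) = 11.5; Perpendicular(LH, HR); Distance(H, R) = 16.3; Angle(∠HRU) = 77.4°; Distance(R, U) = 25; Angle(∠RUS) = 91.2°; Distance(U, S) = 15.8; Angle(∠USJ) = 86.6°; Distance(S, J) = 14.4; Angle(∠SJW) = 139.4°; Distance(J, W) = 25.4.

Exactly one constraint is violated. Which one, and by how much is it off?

Distance(J, W) = 25.4 — off by 3.10.

L = (0.00, 0.00) ✓; LH at 80.80° ✓; |LH| = 11.50 ✓; ∠(LH, HR) = 90.00° ✓; |HR| = 16.30 ✓; ∠HRU = 77.40° ✓; |RU| = 25.00 ✓; ∠RUS = 91.20° ✓; |US| = 15.80 ✓; ∠USJ = 86.60° ✓; |SJ| = 14.40 ✓; ∠SJW = 139.4° ✓; |JW| = 28.50 ✗.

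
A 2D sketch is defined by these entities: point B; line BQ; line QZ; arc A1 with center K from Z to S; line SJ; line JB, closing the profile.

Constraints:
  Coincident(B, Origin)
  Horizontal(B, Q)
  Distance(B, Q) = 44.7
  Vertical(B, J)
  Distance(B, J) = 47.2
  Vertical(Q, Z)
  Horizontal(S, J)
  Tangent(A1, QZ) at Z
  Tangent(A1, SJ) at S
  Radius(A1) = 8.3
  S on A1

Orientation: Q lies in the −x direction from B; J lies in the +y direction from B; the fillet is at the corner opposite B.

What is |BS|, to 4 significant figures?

59.61

B is at the origin; B and Q share the same y with |BQ| = 44.7 and Q on the −x side, so Q = (-44.70, 0.000). BJ is vertical with |BJ| = 47.2 and J on the +y side, so J = (0.000, 47.20). The virtual corner opposite B is at (-44.70, 47.20). Since A1 is tangent to QZ there, KZ ⟂ QZ and tangency of A1 to SJ means the radius KS is perpendicular to SJ, with radius 8.3, so the center K sits 8.3 in from both sides at K = (-36.40, 38.90). That places the tangent points at Z = (-44.70, 38.90) on QZ and S = (-36.40, 47.20) on SJ. Then |BS| = |S − B| = 59.61.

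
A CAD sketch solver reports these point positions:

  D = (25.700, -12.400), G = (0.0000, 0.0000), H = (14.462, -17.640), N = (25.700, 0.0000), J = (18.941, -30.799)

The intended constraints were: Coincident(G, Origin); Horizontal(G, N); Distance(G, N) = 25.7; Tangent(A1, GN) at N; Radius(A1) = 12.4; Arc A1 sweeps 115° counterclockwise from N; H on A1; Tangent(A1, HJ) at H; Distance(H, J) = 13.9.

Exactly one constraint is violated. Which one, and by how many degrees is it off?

Tangent(A1, HJ) at H — off by 6.20°.

G = (0.00, 0.00) ✓; G.y = 0.00, N.y = 0.00 ✓; |GN| = 25.70 ✓; ∠(DN, NG) = 90.00° ✓; |DN| = 12.40 ✓; bearing(D→H) − bearing(D→N) = 115.0° ✓; |DH| = 12.40 ✓; ∠(DH, HJ) = 96.20° ✗; |HJ| = 13.90 ✓.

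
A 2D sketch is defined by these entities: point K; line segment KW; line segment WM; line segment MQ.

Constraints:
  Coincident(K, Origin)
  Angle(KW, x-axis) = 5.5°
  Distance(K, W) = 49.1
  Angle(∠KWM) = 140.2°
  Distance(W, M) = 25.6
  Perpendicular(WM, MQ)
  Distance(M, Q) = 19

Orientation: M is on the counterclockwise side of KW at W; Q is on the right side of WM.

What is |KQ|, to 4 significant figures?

80.95

∠KWM = 140.2°, so WM runs at 5.5° + (180° − 140.2°) = 45.30° from the x-axis; with |WM| = 25.6, M = W + 25.6·(cos 45.30°, sin 45.30°) = (66.88, 22.90). The perpendicularity gives MQ at right angles to WM; with |MQ| = 19.0 on the right of WM, Q = M + 19.0·(0.7108, -0.7034) = (80.39, 9.538). Then |KQ| = |Q − K| = 80.95.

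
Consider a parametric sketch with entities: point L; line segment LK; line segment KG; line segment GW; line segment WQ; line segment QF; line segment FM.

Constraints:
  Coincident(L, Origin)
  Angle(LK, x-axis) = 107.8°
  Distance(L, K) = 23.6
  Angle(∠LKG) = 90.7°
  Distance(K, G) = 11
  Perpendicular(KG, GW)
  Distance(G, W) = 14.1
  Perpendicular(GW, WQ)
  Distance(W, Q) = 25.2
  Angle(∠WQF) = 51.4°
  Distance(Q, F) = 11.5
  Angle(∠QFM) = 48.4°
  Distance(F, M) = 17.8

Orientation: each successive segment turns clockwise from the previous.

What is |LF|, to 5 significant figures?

19.675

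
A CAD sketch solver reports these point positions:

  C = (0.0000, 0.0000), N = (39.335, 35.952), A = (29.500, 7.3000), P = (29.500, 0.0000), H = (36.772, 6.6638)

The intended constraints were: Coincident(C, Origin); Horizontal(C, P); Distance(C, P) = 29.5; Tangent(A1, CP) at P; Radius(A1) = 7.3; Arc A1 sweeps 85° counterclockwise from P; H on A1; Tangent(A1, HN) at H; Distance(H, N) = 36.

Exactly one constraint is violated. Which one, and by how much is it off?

Distance(H, N) = 36 — off by 6.60.

C = (0.00, 0.00) ✓; C.y = 0.00, P.y = 0.00 ✓; |CP| = 29.50 ✓; ∠(AP, PC) = 90.00° ✓; |AP| = 7.300 ✓; bearing(A→H) − bearing(A→P) = 85.00° ✓; |AH| = 7.300 ✓; ∠(AH, HN) = 90.00° ✓; |HN| = 29.40 ✗.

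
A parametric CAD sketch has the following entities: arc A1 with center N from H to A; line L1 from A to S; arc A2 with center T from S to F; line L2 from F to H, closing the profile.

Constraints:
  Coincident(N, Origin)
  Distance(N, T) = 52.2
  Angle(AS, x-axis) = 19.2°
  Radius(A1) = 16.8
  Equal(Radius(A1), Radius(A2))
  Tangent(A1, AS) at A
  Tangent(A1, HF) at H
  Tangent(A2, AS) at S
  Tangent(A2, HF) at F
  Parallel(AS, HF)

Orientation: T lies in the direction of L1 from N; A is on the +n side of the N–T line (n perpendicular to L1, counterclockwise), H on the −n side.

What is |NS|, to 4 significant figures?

54.84

The slot axis is L1's direction at 19.2°, so u = (cos 19.2°, sin 19.2°) = (0.9444, 0.3289) and n = (−sin 19.2°, cos 19.2°) = (-0.3289, 0.9444). N is at the origin and T lies 52.2 along u from N, so T = 52.2·u = (49.30, 17.17). Tangency of A1 to both parallel lines with radius 16.8 puts A and H at N ± 16.8·n: A = (-5.525, 15.87), H = (5.525, -15.87). Equal radii place S and F the same way about T: S = T + 16.8·n = (43.77, 33.03), F = T − 16.8·n = (54.82, 1.301). Then |NS| = |S − N| = 54.84.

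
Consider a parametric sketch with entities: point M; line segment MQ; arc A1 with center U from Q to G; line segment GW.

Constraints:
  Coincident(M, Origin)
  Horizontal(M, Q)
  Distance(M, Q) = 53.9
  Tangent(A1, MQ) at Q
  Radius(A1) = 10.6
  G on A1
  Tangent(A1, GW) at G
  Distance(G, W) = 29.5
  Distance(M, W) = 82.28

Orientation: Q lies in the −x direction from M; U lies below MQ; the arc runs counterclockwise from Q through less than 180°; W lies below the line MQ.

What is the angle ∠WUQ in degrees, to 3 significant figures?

138°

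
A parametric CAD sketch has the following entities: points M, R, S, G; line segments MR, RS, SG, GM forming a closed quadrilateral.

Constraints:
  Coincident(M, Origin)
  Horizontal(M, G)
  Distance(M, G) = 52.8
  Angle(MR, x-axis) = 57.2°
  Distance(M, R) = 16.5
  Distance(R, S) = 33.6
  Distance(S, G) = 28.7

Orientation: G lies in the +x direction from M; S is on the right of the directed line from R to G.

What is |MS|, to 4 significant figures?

31.06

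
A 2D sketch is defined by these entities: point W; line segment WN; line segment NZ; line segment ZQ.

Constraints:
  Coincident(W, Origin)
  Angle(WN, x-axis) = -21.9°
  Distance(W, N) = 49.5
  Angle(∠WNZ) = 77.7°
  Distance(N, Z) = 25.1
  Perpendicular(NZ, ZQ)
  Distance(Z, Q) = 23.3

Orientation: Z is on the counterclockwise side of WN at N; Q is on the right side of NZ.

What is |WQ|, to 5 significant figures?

73.127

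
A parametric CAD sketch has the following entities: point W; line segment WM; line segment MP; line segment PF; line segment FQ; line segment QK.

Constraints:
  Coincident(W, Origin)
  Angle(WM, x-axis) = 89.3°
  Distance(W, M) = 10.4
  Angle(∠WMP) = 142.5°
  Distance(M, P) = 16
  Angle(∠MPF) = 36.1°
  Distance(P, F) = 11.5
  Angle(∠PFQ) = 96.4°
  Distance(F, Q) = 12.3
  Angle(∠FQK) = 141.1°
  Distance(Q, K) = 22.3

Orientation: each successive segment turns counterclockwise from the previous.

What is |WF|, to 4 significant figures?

14.97

W is at the origin; WM runs at 89.3° with length 10.4, so M = (0.1271, 10.40). ∠WMP = 142.5° gives MP at 126.8° from the x-axis; with |MP| = 16.0, P = (-9.457, 23.21). ∠MPF = 36.1° gives PF at -89.30° from the x-axis; with |PF| = 11.5, F = (-9.317, 11.71). Then |WF| = |F − W| = 14.97.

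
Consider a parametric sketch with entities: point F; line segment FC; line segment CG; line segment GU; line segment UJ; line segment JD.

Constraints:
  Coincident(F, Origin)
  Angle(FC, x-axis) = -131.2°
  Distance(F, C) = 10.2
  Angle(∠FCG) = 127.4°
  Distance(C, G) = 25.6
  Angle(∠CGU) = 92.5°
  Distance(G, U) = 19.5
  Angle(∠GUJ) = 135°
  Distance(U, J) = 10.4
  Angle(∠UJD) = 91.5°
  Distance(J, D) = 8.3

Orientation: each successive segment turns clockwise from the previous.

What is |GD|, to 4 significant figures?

25.02

F is at the origin; FC runs at -131.2° with length 10.2, so C = (-6.719, -7.675). ∠FCG = 127.4° gives CG at 176.2° from the x-axis; with |CG| = 25.6, G = (-32.26, -5.978). ∠CGU = 92.5° gives GU at 88.70° from the x-axis; with |GU| = 19.5, U = (-31.82, 13.52). ∠GUJ = 135.0° gives UJ at 43.70° from the x-axis; with |UJ| = 10.4, J = (-24.30, 20.70). ∠UJD = 91.5° gives JD at -44.80° from the x-axis; with |JD| = 8.3, D = (-18.41, 14.85). Then |GD| = |D − G| = 25.02.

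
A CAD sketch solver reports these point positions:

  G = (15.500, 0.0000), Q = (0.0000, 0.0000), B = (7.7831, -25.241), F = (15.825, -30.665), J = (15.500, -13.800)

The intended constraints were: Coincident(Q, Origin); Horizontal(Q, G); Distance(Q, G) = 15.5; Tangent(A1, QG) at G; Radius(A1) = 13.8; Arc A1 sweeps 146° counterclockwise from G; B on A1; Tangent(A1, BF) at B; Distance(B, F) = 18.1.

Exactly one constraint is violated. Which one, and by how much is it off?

Distance(B, F) = 18.1 — off by 8.40.

Q = (0.00, 0.00) ✓; Q.y = 0.00, G.y = 0.00 ✓; |QG| = 15.50 ✓; ∠(JG, GQ) = 90.00° ✓; |JG| = 13.80 ✓; bearing(J→B) − bearing(J→G) = 146.0° ✓; |JB| = 13.80 ✓; ∠(JB, BF) = 90.00° ✓; |BF| = 9.700 ✗.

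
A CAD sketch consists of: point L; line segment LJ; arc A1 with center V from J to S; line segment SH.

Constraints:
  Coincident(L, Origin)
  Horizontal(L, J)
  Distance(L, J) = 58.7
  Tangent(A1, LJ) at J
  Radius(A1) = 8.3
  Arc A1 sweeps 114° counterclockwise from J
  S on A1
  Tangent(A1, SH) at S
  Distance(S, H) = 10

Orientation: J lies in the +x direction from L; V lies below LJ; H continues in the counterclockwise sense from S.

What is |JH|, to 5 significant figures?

21.106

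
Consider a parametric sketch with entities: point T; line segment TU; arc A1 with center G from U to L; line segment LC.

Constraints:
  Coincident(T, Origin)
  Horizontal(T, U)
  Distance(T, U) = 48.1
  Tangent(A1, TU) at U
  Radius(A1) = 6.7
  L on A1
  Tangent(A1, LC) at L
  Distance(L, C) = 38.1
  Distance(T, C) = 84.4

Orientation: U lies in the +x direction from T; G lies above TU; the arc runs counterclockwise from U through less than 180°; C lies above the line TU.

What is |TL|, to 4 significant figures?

53.08

Checks: T = (0.00, 0.00) ✓; |GL| = 6.700 ✓; ∠(GL, LC) = 90.00° ✓; |LC| = 38.10 ✓; |TC| = 84.40 ✓.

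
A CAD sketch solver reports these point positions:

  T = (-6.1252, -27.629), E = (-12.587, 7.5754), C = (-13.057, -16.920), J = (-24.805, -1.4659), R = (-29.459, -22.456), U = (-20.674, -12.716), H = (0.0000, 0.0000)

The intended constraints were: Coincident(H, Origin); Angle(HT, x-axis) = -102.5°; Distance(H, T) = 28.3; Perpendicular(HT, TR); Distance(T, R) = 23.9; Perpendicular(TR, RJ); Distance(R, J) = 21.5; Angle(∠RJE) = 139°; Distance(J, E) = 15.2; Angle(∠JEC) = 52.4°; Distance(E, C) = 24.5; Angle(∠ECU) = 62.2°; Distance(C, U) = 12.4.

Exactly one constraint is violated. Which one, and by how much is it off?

Distance(C, U) = 12.4 — off by 3.70.

H = (0.00, 0.00) ✓; HT at -102.5° ✓; |HT| = 28.30 ✓; ∠(HT, TR) = 90.00° ✓; |TR| = 23.90 ✓; ∠(TR, RJ) = 90.00° ✓; |RJ| = 21.50 ✓; ∠RJE = 139.0° ✓; |JE| = 15.20 ✓; ∠JEC = 52.40° ✓; |EC| = 24.50 ✓; ∠ECU = 62.20° ✓; |CU| = 8.700 ✗.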